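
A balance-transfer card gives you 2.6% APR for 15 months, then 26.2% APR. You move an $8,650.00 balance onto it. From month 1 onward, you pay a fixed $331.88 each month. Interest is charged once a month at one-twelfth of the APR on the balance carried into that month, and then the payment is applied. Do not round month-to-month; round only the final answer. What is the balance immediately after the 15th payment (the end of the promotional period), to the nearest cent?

Promo months 1–15 at r₀ = 2.6%/12 = 0.00216667; months 16+ at r₁ = 26.2%/12 = 0.0218333.
After month 15: iterate B ← B·(1+r₀) − $331.88 for 15 months → $3,881.01.

$3,881.01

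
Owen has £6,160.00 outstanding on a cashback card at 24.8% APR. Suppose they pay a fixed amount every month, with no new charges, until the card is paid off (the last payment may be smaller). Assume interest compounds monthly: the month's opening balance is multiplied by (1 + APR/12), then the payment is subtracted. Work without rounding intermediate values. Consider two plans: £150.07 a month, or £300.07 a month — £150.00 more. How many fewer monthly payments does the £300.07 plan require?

Monthly rate r = 24.8%/12 = 2.06667% = 0.0206667.
At £150.07/mo: n = ⌈−ln(1 − rB₀/P)/ln(1+r)⌉ = 93 payments (last £29.57); total interest = total paid − £6,160.00 = £7,676.01.
At £300.07/mo: 27 payments (last £296.89); total interest £1,938.71.
Payments saved = 93 − 27 = 66.

66 fewer payments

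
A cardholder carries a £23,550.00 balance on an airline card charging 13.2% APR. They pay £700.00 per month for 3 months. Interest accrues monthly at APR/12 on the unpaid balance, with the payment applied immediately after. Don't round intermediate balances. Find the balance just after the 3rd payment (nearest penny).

Monthly rate r = 13.2%/12 = 1.1% = 0.011.
Each month: B ← B·(1+r) − £700.00.
Month 1: interest £259.05; balance after payment £23,109.05.
Month 2: interest £254.20; balance after payment £22,663.25.
Month 3: interest £249.30; balance after payment £22,212.55.

£22,212.55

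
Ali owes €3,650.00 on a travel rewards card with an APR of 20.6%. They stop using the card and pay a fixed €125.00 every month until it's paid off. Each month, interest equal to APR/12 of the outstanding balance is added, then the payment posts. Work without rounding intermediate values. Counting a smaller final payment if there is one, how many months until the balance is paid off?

41 payments

Monthly rate r = 20.6%/12 = 1.71667% = 0.0171667.
Recurrence: B ← B·(1+r) − €125.00.
Month 1: interest €62.66; balance after payment €3,587.66.
Month 2: interest €61.59; balance after payment €3,524.25.
Closed form: n = −ln(1 − rB₀/P)/ln(1+r) = −ln(0.49873)/ln(1.01717) ≈ 40.872, so the balance reaches zero during payment 41.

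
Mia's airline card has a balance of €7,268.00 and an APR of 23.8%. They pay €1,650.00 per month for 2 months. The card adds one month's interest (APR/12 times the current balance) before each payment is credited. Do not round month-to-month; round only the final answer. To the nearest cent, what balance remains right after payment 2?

€4,226.43

Monthly rate r = 23.8%/12 = 1.98333% = 0.0198333.
Each month: B ← B·(1+r) − €1,650.00.
Month 1: interest €144.15; balance after payment €5,762.15.
Month 2: interest €114.28; balance after payment €4,226.43.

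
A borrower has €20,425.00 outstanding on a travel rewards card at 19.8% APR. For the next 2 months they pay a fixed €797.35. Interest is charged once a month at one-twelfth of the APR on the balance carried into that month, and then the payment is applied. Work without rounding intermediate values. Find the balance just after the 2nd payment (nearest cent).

€19,496.73

Monthly rate r = 19.8%/12 = 1.65% = 0.0165.
Each month: B ← B·(1+r) − €797.35.
Month 1: interest €337.01; balance after payment €19,964.66.
Month 2: interest €329.42; balance after payment €19,496.73.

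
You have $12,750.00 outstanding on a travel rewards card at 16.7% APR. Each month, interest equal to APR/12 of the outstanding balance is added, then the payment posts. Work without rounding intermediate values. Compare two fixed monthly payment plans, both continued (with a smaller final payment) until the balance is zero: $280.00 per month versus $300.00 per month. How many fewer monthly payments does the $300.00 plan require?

Monthly rate r = 16.7%/12 = 1.39167% = 0.0139167.
At $280.00/mo: n = ⌈−ln(1 − rB₀/P)/ln(1+r)⌉ = 73 payments (last $187.33); total interest = total paid − $12,750.00 = $7,597.33.
At $300.00/mo: 65 payments (last $231.22); total interest $6,681.22.
Payments saved = 73 − 65 = 8.

8 fewer payments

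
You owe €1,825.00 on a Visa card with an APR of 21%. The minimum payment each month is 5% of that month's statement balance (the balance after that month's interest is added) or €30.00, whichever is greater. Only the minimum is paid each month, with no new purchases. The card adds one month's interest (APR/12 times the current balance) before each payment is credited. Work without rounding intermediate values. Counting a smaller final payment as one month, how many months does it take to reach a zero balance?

Monthly rate r = 21%/12 = 1.75% = 0.0175.
While 5% of the post-interest balance exceeds €30.00, each month B ← (B·(1+r))·(1 − 0.05), i.e. B shrinks by the factor (1+r)·0.95 = 0.96663.
This holds for months 1–34. Entering month 35 the balance is €575.49; 5% of the post-interest balance is now below €30.00, so the flat €30.00 minimum applies from here.
From month 35 a fixed €30.00 at rate r clears €575.49 in 24 more payments. Total: 34 + 24 = 58 months.

58 months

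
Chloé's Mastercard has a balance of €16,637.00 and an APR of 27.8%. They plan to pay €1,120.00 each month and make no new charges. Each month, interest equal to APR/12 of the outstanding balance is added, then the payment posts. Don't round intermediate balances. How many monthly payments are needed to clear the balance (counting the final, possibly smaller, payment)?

19 payments

Monthly rate r = 27.8%/12 = 2.31667% = 0.0231667.
Recurrence: B ← B·(1+r) − €1,120.00.
Month 1: interest €385.42; balance after payment €15,902.42.
Month 2: interest €368.41; balance after payment €15,150.83.
Closed form: n = −ln(1 − rB₀/P)/ln(1+r) = −ln(0.65587)/ln(1.02317) ≈ 18.417, so the balance reaches zero during payment 19.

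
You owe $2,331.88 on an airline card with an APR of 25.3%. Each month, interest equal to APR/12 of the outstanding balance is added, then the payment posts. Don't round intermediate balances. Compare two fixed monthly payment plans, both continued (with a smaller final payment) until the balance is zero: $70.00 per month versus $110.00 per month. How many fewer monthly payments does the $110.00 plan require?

Monthly rate r = 25.3%/12 = 2.10833% = 0.0210833.
At $70.00/mo: n = ⌈−ln(1 − rB₀/P)/ln(1+r)⌉ = 59 payments (last $5.70); total interest = total paid − $2,331.88 = $1,733.82.
At $110.00/mo: 29 payments (last $42.97); total interest $791.09.
Payments saved = 59 − 29 = 30.

30 fewer payments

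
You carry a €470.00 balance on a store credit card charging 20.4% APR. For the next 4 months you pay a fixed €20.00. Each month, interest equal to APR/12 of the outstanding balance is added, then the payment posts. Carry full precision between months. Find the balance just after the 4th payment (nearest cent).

Monthly rate r = 20.4%/12 = 1.7% = 0.017.
Each month: B ← B·(1+r) − €20.00.
Month 1: interest €7.99; balance after payment €457.99.
Month 2: interest €7.79; balance after payment €445.78.
Month 3: interest €7.58; balance after payment €433.35.
Month 4: interest €7.37; balance after payment €420.72.

€420.72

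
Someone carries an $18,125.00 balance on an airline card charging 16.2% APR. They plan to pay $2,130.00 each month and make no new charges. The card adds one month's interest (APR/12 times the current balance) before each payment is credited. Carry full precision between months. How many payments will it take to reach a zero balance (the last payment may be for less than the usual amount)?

Monthly rate r = 16.2%/12 = 1.35% = 0.0135.
Recurrence: B ← B·(1+r) − $2,130.00.
Month 1: interest $244.69; balance after payment $16,239.69.
Month 2: interest $219.24; balance after payment $14,328.92.
Closed form: n = −ln(1 − rB₀/P)/ln(1+r) = −ln(0.88512)/ln(1.0135) ≈ 9.100, so the balance reaches zero during payment 10.

10 months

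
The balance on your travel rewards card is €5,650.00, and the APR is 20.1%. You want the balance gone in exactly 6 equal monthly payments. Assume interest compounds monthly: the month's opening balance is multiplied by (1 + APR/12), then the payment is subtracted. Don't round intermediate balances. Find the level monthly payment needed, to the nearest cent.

Monthly rate r = 20.1%/12 = 1.675% = 0.01675.
Level-payment amortization: P = B₀·r / (1 − (1+r)^(−n)) = 5650.00·0.01675 / (1 − 1.01675^(−6)).
Denominator 1 − (1+r)^(−6) = 0.0948617593.
P = 94.6375 / 0.0948617593 ≈ 997.64.

€997.64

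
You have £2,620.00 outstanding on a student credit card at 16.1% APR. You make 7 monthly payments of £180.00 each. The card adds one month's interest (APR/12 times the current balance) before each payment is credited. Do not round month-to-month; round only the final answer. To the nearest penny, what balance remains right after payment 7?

Monthly rate r = 16.1%/12 = 1.34167% = 0.0134167.
Each month: B ← B·(1+r) − £180.00.
Month 1: interest £35.15; balance after payment £2,475.15.
Month 2: interest £33.21; balance after payment £2,328.36.
Month 3: interest £31.24; balance after payment £2,179.60.
Month 4: interest £29.24; balance after payment £2,028.84.
Month 5: interest £27.22; balance after payment £1,876.06.
Month 6: interest £25.17; balance after payment £1,721.23.
Month 7: interest £23.09; balance after payment £1,564.33.

£1,564.33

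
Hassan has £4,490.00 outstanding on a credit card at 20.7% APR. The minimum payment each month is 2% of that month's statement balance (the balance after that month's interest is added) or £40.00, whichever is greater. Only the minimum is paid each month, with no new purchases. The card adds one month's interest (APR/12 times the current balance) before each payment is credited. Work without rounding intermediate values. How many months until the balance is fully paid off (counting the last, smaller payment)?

377 months

Monthly rate r = 20.7%/12 = 1.725% = 0.01725.
While 2% of the post-interest balance exceeds £40.00, each month B ← (B·(1+r))·(1 − 0.02), i.e. B shrinks by the factor (1+r)·0.98 = 0.9969.
This holds for months 1–267. Entering month 268 the balance is £1,962.47; 2% of the post-interest balance is now below £40.00, so the flat £40.00 minimum applies from here.
From month 268 a fixed £40.00 at rate r clears £1,962.47 in 110 more payments. Total: 267 + 110 = 377 months.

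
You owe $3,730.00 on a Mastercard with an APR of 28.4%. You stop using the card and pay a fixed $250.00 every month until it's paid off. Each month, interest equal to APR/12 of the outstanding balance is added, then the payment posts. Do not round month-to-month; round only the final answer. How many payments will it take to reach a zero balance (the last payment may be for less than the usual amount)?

Monthly rate r = 28.4%/12 = 2.36667% = 0.0236667.
Recurrence: B ← B·(1+r) − $250.00.
Month 1: interest $88.28; balance after payment $3,568.28.
Month 2: interest $84.45; balance after payment $3,402.73.
Closed form: n = −ln(1 − rB₀/P)/ln(1+r) = −ln(0.64689)/ln(1.02367) ≈ 18.621, so the balance reaches zero during payment 19.

19 months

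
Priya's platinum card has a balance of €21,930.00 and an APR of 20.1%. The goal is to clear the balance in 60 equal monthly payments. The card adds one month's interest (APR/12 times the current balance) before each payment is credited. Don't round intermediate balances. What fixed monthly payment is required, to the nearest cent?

€582.23

Monthly rate r = 20.1%/12 = 1.675% = 0.01675.
Level-payment amortization: P = B₀·r / (1 − (1+r)^(−n)) = 21930.00·0.01675 / (1 − 1.01675^(−60)).
Denominator 1 − (1+r)^(−60) = 0.630895674.
P = 367.328 / 0.630895674 ≈ 582.23.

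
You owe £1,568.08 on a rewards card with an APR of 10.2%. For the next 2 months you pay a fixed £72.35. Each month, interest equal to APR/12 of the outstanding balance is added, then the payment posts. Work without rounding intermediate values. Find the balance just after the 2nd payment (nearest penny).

Monthly rate r = 10.2%/12 = 0.85% = 0.0085.
Each month: B ← B·(1+r) − £72.35.
Month 1: interest £13.33; balance after payment £1,509.06.
Month 2: interest £12.83; balance after payment £1,449.54.

£1,449.54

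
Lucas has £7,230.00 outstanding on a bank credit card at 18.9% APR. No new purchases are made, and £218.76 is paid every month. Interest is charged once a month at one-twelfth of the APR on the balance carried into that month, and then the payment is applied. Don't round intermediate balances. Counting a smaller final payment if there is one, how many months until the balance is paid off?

Monthly rate r = 18.9%/12 = 1.575% = 0.01575.
Recurrence: B ← B·(1+r) − £218.76.
Month 1: interest £113.87; balance after payment £7,125.11.
Month 2: interest £112.22; balance after payment £7,018.57.
Closed form: n = −ln(1 − rB₀/P)/ln(1+r) = −ln(0.47946)/ln(1.01575) ≈ 47.039, so the balance reaches zero during payment 48.

48 months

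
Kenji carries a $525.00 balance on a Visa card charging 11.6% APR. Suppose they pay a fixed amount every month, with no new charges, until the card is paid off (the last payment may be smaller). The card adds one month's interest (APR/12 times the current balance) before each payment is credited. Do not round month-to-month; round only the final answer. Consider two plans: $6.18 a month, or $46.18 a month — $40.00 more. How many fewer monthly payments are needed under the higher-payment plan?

166 fewer payments

Monthly rate r = 11.6%/12 = 0.966667% = 0.00966667.
At $6.18/mo: n = ⌈−ln(1 − rB₀/P)/ln(1+r)⌉ = 179 payments (last $5.83); total interest = total paid − $525.00 = $580.87.
At $46.18/mo: 13 payments (last $4.70); total interest $33.86.
Payments saved = 179 − 13 = 166.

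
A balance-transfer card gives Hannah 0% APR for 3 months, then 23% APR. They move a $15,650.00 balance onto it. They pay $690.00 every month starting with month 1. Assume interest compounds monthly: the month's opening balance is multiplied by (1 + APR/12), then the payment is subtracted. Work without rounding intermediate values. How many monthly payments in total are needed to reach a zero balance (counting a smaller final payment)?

Promo months 1–3 at r₀ = 0%/12 = 0; months 4+ at r₁ = 23%/12 = 0.0191667.
After month 3 (no interest yet): B = $15,650.00 − 3·$690.00 = $13,580.00.
Then at r₁ with $690.00/mo: n₂ = −ln(1 − r₁·B/P)/ln(1+r₁) ≈ 24.94 → 25 more payments.

28 payments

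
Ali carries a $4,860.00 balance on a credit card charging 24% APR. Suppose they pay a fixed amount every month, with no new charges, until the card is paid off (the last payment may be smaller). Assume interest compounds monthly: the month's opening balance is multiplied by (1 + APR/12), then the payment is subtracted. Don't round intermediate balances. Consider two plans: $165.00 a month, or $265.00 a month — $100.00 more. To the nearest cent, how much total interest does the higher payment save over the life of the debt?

Monthly rate r = 24%/12 = 2% = 0.02.
At $165.00/mo: n = ⌈−ln(1 − rB₀/P)/ln(1+r)⌉ = 45 payments (last $150.67); total interest = total paid − $4,860.00 = $2,550.67.
At $265.00/mo: 24 payments (last $20.21); total interest $1,255.21.
Interest saved = $2,550.67 − $1,255.21 = $1,295.46.

$1,295.46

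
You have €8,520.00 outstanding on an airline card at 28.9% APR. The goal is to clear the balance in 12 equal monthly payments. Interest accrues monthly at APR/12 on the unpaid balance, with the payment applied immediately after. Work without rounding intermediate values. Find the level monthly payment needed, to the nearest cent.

€825.99

Monthly rate r = 28.9%/12 = 2.40833% = 0.0240833.
Level-payment amortization: P = B₀·r / (1 − (1+r)^(−n)) = 8520.00·0.0240833 / (1 − 1.02408^(−12)).
Denominator 1 − (1+r)^(−12) = 0.248417911.
P = 205.19 / 0.248417911 ≈ 825.99.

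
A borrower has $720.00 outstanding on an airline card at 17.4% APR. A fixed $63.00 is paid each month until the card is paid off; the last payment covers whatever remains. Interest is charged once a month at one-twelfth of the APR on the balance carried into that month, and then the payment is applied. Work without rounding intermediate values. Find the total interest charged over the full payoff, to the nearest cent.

$73.00

Monthly rate r = 17.4%/12 = 1.45% = 0.0145.
Payoff takes n = ⌈−ln(1 − rB₀/P)/ln(1+r)⌉ = ⌈12.586⌉ = 13 payments; the last is $37.00.
Total paid = 12·$63.00 + $37.00 = $793.00.
Total interest = total paid − principal = $793.00 − $720.00 = $73.00.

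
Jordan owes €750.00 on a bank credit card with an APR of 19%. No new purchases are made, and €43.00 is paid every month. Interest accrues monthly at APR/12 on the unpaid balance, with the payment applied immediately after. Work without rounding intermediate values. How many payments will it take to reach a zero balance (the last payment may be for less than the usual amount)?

21 payments

Monthly rate r = 19%/12 = 1.58333% = 0.0158333.
Recurrence: B ← B·(1+r) − €43.00.
Month 1: interest €11.88; balance after payment €718.88.
Month 2: interest €11.38; balance after payment €687.26.
Closed form: n = −ln(1 − rB₀/P)/ln(1+r) = −ln(0.72384)/ln(1.01583) ≈ 20.573, so the balance reaches zero during payment 21.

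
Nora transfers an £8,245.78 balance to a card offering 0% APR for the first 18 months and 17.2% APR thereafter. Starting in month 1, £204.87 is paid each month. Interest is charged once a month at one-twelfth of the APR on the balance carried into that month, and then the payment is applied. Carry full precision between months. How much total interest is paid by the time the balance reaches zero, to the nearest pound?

£970

Promo months 1–18 at r₀ = 0%/12 = 0; months 19+ at r₁ = 17.2%/12 = 0.0143333.
After month 18 (no interest yet): B = £8,245.78 − 18·£204.87 = £4,558.12.
Then at r₁ with £204.87/mo: n₂ = −ln(1 − r₁·B/P)/ln(1+r₁) ≈ 26.99 → 27 more payments.
Total paid = 44·£204.87 + £201.92 = £9,216.20; interest = £9,216.20 − £8,245.78 = £970.42.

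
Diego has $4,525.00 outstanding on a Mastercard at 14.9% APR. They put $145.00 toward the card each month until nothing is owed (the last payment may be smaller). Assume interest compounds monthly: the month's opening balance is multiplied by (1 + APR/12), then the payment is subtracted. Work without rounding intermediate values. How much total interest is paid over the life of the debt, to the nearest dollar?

Monthly rate r = 14.9%/12 = 1.24167% = 0.0124167.
Payoff takes n = ⌈−ln(1 − rB₀/P)/ln(1+r)⌉ = ⌈39.722⌉ = 40 payments; the last is $104.93.
Total paid = 39·$145.00 + $104.93 = $5,759.93.
Total interest = total paid − principal = $5,759.93 − $4,525.00 = $1,234.93.

$1,235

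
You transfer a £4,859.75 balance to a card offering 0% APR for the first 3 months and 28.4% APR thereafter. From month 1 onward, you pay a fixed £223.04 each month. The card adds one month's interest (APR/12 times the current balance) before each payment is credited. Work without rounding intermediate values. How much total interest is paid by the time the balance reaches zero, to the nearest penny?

Promo months 1–3 at r₀ = 0%/12 = 0; months 4+ at r₁ = 28.4%/12 = 0.0236667.
After month 3 (no interest yet): B = £4,859.75 − 3·£223.04 = £4,190.63.
Then at r₁ with £223.04/mo: n₂ = −ln(1 − r₁·B/P)/ln(1+r₁) ≈ 25.15 → 26 more payments.
Total paid = 28·£223.04 + £32.85 = £6,277.97; interest = £6,277.97 − £4,859.75 = £1,418.22.

£1,418.22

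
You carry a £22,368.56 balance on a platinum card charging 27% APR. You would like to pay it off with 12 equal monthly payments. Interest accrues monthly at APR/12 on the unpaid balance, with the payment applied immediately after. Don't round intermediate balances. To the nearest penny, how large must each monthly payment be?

£2,147.77

Monthly rate r = 27%/12 = 2.25% = 0.0225.
Level-payment amortization: P = B₀·r / (1 − (1+r)^(−n)) = 22368.56·0.0225 / (1 − 1.0225^(−12)).
Denominator 1 − (1+r)^(−12) = 0.234332523.
P = 503.293 / 0.234332523 ≈ 2147.77.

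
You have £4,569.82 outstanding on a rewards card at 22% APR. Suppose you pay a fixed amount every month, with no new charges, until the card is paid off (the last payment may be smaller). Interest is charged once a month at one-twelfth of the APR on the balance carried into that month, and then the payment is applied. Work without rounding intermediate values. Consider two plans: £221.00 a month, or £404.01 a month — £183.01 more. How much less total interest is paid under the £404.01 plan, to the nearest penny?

£629.00

Monthly rate r = 22%/12 = 1.83333% = 0.0183333.
At £221.00/mo: n = ⌈−ln(1 − rB₀/P)/ln(1+r)⌉ = 27 payments (last £51.79); total interest = total paid − £4,569.82 = £1,227.97.
At £404.01/mo: 13 payments (last £320.67); total interest £598.97.
Interest saved = £1,227.97 − £598.97 = £629.00.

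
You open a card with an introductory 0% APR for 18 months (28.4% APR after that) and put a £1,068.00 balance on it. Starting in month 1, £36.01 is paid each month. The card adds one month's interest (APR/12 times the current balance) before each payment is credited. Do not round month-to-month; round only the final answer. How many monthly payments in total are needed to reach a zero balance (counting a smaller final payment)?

Promo months 1–18 at r₀ = 0%/12 = 0; months 19+ at r₁ = 28.4%/12 = 0.0236667.
After month 18 (no interest yet): B = £1,068.00 − 18·£36.01 = £419.82.
Then at r₁ with £36.01/mo: n₂ = −ln(1 − r₁·B/P)/ln(1+r₁) ≈ 13.80 → 14 more payments.

32 payments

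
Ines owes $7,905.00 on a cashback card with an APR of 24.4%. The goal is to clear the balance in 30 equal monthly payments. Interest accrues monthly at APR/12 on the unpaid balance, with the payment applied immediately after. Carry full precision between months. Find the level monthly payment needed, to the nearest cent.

Monthly rate r = 24.4%/12 = 2.03333% = 0.0203333.
Level-payment amortization: P = B₀·r / (1 − (1+r)^(−n)) = 7905.00·0.0203333 / (1 − 1.02033^(−30)).
Denominator 1 − (1+r)^(−30) = 0.45331425.
P = 160.735 / 0.45331425 ≈ 354.58.

$354.58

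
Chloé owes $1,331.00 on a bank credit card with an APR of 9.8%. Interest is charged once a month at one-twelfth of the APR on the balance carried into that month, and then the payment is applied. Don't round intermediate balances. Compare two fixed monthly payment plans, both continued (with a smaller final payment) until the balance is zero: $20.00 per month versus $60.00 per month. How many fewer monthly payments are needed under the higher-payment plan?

Monthly rate r = 9.8%/12 = 0.816667% = 0.00816667.
At $20.00/mo: n = ⌈−ln(1 − rB₀/P)/ln(1+r)⌉ = 97 payments (last $8.21); total interest = total paid − $1,331.00 = $597.21.
At $60.00/mo: 25 payments (last $34.49); total interest $143.49.
Payments saved = 97 − 25 = 72.

72 fewer payments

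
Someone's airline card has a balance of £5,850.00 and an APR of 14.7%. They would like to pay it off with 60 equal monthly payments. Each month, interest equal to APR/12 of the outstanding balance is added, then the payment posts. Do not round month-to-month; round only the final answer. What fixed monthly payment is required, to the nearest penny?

£138.25

Monthly rate r = 14.7%/12 = 1.225% = 0.01225.
Level-payment amortization: P = B₀·r / (1 − (1+r)^(−n)) = 5850.00·0.01225 / (1 − 1.01225^(−60)).
Denominator 1 − (1+r)^(−60) = 0.518348548.
P = 71.6625 / 0.518348548 ≈ 138.25.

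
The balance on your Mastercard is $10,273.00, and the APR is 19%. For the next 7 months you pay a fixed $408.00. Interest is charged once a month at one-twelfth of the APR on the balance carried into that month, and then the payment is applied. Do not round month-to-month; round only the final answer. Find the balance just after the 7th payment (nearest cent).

Monthly rate r = 19%/12 = 1.58333% = 0.0158333.
Each month: B ← B·(1+r) − $408.00.
Month 1: interest $162.66; balance after payment $10,027.66.
Month 2: interest $158.77; balance after payment $9,778.43.
Month 3: interest $154.83; balance after payment $9,525.25.
Month 4: interest $150.82; balance after payment $9,268.07.
Month 5: interest $146.74; balance after payment $9,006.81.
Month 6: interest $142.61; balance after payment $8,741.42.
Month 7: interest $138.41; balance after payment $8,471.83.

$8,471.83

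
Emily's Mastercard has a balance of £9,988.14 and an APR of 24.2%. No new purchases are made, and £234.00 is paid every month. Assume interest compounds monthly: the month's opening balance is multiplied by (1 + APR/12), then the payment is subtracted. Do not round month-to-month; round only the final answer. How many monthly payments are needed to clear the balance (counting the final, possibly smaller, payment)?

Monthly rate r = 24.2%/12 = 2.01667% = 0.0201667.
Recurrence: B ← B·(1+r) − £234.00.
Month 1: interest £201.43; balance after payment £9,955.57.
Month 2: interest £200.77; balance after payment £9,922.34.
Closed form: n = −ln(1 − rB₀/P)/ln(1+r) = −ln(0.1392)/ln(1.02017) ≈ 98.760, so the balance reaches zero during payment 99.

99 payments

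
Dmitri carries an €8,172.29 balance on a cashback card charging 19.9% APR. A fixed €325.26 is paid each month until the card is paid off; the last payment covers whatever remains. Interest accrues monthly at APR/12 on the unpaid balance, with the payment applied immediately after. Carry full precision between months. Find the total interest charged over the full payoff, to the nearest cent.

Monthly rate r = 19.9%/12 = 1.65833% = 0.0165833.
Payoff takes n = ⌈−ln(1 − rB₀/P)/ln(1+r)⌉ = ⌈32.771⌉ = 33 payments; the last is €251.14.
Total paid = 32·€325.26 + €251.14 = €10,659.46.
Total interest = total paid − principal = €10,659.46 − €8,172.29 = €2,487.17.

€2,487.17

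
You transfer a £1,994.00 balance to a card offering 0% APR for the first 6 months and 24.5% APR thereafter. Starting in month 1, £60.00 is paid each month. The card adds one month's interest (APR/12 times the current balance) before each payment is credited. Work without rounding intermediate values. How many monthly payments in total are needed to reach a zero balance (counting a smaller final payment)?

Promo months 1–6 at r₀ = 0%/12 = 0; months 7+ at r₁ = 24.5%/12 = 0.0204167.
After month 6 (no interest yet): B = £1,994.00 − 6·£60.00 = £1,634.00.
Then at r₁ with £60.00/mo: n₂ = −ln(1 − r₁·B/P)/ln(1+r₁) ≈ 40.17 → 41 more payments.

47 payments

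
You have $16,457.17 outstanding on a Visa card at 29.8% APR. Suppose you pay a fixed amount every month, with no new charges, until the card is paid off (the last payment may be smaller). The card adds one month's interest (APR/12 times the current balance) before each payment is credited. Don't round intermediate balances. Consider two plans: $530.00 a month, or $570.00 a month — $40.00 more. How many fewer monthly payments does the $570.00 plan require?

Monthly rate r = 29.8%/12 = 2.48333% = 0.0248333.
At $530.00/mo: n = ⌈−ln(1 − rB₀/P)/ln(1+r)⌉ = 61 payments (last $58.93); total interest = total paid − $16,457.17 = $15,401.76.
At $570.00/mo: 52 payments (last $263.29); total interest $12,876.12.
Payments saved = 61 − 52 = 9.

9 fewer payments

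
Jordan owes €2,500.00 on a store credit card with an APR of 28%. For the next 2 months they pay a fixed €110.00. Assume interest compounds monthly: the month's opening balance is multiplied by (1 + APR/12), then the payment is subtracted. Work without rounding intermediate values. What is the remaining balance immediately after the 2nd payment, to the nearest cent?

Monthly rate r = 28%/12 = 2.33333% = 0.0233333.
Each month: B ← B·(1+r) − €110.00.
Month 1: interest €58.33; balance after payment €2,448.33.
Month 2: interest €57.13; balance after payment €2,395.46.

€2,395.46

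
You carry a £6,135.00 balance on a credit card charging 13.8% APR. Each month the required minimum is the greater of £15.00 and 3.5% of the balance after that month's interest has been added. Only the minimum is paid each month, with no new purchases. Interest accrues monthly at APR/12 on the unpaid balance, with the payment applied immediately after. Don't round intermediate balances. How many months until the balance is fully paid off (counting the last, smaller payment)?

145 months

Monthly rate r = 13.8%/12 = 1.15% = 0.0115.
While 3.5% of the post-interest balance exceeds £15.00, each month B ← (B·(1+r))·(1 − 0.035), i.e. B shrinks by the factor (1+r)·0.965 = 0.9761.
This holds for months 1–111. Entering month 112 the balance is £418.37; 3.5% of the post-interest balance is now below £15.00, so the flat £15.00 minimum applies from here.
From month 112 a fixed £15.00 at rate r clears £418.37 in 34 more payments. Total: 111 + 34 = 145 months.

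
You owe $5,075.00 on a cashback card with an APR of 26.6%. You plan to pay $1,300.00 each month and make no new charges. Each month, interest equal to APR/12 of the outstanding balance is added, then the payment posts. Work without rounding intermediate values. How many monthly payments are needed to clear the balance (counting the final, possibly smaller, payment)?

Monthly rate r = 26.6%/12 = 2.21667% = 0.0221667.
Recurrence: B ← B·(1+r) − $1,300.00.
Month 1: interest $112.50; balance after payment $3,887.50.
Month 2: interest $86.17; balance after payment $2,673.67.
Month 3: interest $59.27; balance after payment $1,432.93.
Month 4: interest $31.76; balance after payment $164.70.
Month 5: interest $3.65; balance after payment $0.00.

5 payments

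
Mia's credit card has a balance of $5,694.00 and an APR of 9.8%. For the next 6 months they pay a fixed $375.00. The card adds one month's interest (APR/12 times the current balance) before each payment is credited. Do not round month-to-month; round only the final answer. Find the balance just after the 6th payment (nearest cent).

$3,682.32

Monthly rate r = 9.8%/12 = 0.816667% = 0.00816667.
Each month: B ← B·(1+r) − $375.00.
Month 1: interest $46.50; balance after payment $5,365.50.
Month 2: interest $43.82; balance after payment $5,034.32.
Month 3: interest $41.11; balance after payment $4,700.43.
Month 4: interest $38.39; balance after payment $4,363.82.
Month 5: interest $35.64; balance after payment $4,024.46.
Month 6: interest $32.87; balance after payment $3,682.32.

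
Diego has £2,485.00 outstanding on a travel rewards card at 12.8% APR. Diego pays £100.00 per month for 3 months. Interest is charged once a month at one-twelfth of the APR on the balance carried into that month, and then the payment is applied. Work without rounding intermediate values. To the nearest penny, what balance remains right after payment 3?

£2,262.16

Monthly rate r = 12.8%/12 = 1.06667% = 0.0106667.
Each month: B ← B·(1+r) − £100.00.
Month 1: interest £26.51; balance after payment £2,411.51.
Month 2: interest £25.72; balance after payment £2,337.23.
Month 3: interest £24.93; balance after payment £2,262.16.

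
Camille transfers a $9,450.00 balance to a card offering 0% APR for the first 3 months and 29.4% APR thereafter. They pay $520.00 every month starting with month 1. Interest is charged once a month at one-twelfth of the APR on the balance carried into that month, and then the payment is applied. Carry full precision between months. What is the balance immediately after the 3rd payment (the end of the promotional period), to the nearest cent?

$7,890.00

Promo months 1–3 at r₀ = 0%/12 = 0; months 4+ at r₁ = 29.4%/12 = 0.0245.
After month 3 (no interest yet): B = $9,450.00 − 3·$520.00 = $7,890.00.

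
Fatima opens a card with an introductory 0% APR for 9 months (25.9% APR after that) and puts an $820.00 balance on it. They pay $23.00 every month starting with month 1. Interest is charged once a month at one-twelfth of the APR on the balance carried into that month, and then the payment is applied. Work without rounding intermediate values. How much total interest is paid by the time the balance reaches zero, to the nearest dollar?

Promo months 1–9 at r₀ = 0%/12 = 0; months 10+ at r₁ = 25.9%/12 = 0.0215833.
After month 9 (no interest yet): B = $820.00 − 9·$23.00 = $613.00.
Then at r₁ with $23.00/mo: n₂ = −ln(1 − r₁·B/P)/ln(1+r₁) ≈ 40.10 → 41 more payments.
Total paid = 49·$23.00 + $2.27 = $1,129.27; interest = $1,129.27 − $820.00 = $309.27.

$309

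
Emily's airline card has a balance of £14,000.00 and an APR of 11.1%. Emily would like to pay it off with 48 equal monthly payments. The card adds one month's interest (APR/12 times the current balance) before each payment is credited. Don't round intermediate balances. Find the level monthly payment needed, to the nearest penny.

Monthly rate r = 11.1%/12 = 0.925% = 0.00925.
Level-payment amortization: P = B₀·r / (1 − (1+r)^(−n)) = 14000.00·0.00925 / (1 − 1.00925^(−48)).
Denominator 1 − (1+r)^(−48) = 0.35722406.
P = 129.5 / 0.35722406 ≈ 362.52.

£362.52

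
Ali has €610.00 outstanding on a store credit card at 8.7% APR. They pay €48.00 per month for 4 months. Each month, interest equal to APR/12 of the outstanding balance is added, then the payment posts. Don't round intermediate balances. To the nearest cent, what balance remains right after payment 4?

€433.79

Monthly rate r = 8.7%/12 = 0.725% = 0.00725.
Each month: B ← B·(1+r) − €48.00.
Month 1: interest €4.42; balance after payment €566.42.
Month 2: interest €4.11; balance after payment €522.53.
Month 3: interest €3.79; balance after payment €478.32.
Month 4: interest €3.47; balance after payment €433.79.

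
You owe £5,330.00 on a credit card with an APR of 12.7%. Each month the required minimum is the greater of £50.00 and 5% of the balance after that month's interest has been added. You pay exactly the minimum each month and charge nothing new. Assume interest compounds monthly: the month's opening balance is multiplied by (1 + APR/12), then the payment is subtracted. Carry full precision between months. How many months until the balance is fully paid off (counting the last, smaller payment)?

Monthly rate r = 12.7%/12 = 1.05833% = 0.0105833.
While 5% of the post-interest balance exceeds £50.00, each month B ← (B·(1+r))·(1 − 0.05), i.e. B shrinks by the factor (1+r)·0.95 = 0.96005.
This holds for months 1–42. Entering month 43 the balance is £961.94; 5% of the post-interest balance is now below £50.00, so the flat £50.00 minimum applies from here.
From month 43 a fixed £50.00 at rate r clears £961.94 in 22 more payments. Total: 42 + 22 = 64 months.

64 months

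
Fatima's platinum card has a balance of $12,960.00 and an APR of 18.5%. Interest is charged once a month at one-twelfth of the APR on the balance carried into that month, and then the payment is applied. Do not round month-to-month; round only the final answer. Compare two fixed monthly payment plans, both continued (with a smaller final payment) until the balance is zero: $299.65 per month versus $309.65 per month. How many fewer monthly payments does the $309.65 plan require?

Monthly rate r = 18.5%/12 = 1.54167% = 0.0154167.
At $299.65/mo: n = ⌈−ln(1 − rB₀/P)/ln(1+r)⌉ = 72 payments (last $249.35); total interest = total paid − $12,960.00 = $8,564.50.
At $309.65/mo: 68 payments (last $228.99); total interest $8,015.54.
Payments saved = 72 − 68 = 4.

4 fewer payments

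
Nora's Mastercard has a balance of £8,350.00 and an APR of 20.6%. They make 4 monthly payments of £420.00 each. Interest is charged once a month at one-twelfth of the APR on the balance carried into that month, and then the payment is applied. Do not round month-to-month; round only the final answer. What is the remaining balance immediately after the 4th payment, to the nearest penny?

Monthly rate r = 20.6%/12 = 1.71667% = 0.0171667.
Each month: B ← B·(1+r) − £420.00.
Month 1: interest £143.34; balance after payment £8,073.34.
Month 2: interest £138.59; balance after payment £7,791.93.
Month 3: interest £133.76; balance after payment £7,505.70.
Month 4: interest £128.85; balance after payment £7,214.54.

£7,214.54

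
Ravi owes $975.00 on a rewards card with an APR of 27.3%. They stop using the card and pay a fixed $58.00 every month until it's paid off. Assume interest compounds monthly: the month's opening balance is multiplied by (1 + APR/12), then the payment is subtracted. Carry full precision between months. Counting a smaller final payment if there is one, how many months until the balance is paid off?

22 payments

Monthly rate r = 27.3%/12 = 2.275% = 0.02275.
Recurrence: B ← B·(1+r) − $58.00.
Month 1: interest $22.18; balance after payment $939.18.
Month 2: interest $21.37; balance after payment $902.55.
Closed form: n = −ln(1 − rB₀/P)/ln(1+r) = −ln(0.61756)/ln(1.02275) ≈ 21.426, so the balance reaches zero during payment 22.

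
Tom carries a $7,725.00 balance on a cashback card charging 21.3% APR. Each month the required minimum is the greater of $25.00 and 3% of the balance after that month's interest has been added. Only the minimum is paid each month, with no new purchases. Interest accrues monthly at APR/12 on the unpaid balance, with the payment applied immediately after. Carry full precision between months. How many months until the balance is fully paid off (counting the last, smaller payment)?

224 months

Monthly rate r = 21.3%/12 = 1.775% = 0.01775.
While 3% of the post-interest balance exceeds $25.00, each month B ← (B·(1+r))·(1 − 0.03), i.e. B shrinks by the factor (1+r)·0.97 = 0.98722.
This holds for months 1–175. Entering month 176 the balance is $813.10; 3% of the post-interest balance is now below $25.00, so the flat $25.00 minimum applies from here.
From month 176 a fixed $25.00 at rate r clears $813.10 in 49 more payments. Total: 175 + 49 = 224 months.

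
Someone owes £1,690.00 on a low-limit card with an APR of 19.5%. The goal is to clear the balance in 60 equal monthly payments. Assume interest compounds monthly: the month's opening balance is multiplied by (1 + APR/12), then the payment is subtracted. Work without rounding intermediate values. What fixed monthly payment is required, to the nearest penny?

£44.31

Monthly rate r = 19.5%/12 = 1.625% = 0.01625.
Level-payment amortization: P = B₀·r / (1 − (1+r)^(−n)) = 1690.00·0.01625 / (1 − 1.01625^(−60)).
Denominator 1 − (1+r)^(−60) = 0.619839943.
P = 27.4625 / 0.619839943 ≈ 44.31.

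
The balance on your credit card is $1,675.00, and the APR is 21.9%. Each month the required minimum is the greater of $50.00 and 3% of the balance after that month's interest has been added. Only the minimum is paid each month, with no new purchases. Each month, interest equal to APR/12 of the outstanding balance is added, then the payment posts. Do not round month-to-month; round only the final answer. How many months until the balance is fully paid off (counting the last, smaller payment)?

Monthly rate r = 21.9%/12 = 1.825% = 0.01825.
While 3% of the post-interest balance exceeds $50.00, each month B ← (B·(1+r))·(1 − 0.03), i.e. B shrinks by the factor (1+r)·0.97 = 0.9877.
This holds for months 1–2. Entering month 3 the balance is $1,634.06; 3% of the post-interest balance is now below $50.00, so the flat $50.00 minimum applies from here.
From month 3 a fixed $50.00 at rate r clears $1,634.06 in 51 more payments. Total: 2 + 51 = 53 months.

53 months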